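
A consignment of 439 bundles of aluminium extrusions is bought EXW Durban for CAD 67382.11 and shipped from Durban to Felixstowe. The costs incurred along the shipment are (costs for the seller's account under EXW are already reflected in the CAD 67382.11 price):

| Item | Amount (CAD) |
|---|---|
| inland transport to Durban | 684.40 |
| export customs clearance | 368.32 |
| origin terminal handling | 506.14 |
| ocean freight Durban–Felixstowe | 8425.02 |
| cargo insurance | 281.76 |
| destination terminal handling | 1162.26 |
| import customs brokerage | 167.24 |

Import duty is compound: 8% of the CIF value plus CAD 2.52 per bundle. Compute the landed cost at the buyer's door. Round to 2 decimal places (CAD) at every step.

EXW: the seller makes goods available at their premises; the buyer bears all onward costs.
CIF value = EXW price + inland to port + export clearance + origin terminal + freight + insurance = 67382.11 + 684.40 + 368.32 + 506.14 + 8425.02 + 281.76 = 77647.75
Ad valorem component: 77647.75 × 8% = 6211.82
Specific component: 439 × 2.52 = 1106.28
Import duty = 6211.82 + 1106.28 = 7318.10
Buyer bears: inland to port 684.40 + export clearance 368.32 + origin terminal 506.14 + freight 8425.02 + insurance 281.76 + destination terminal 1162.26 + brokerage 167.24 + duty 7318.10 = 18913.24
Landed cost = invoice 67382.11 + 18913.24 = 86295.35

Total landed cost: CAD 86295.35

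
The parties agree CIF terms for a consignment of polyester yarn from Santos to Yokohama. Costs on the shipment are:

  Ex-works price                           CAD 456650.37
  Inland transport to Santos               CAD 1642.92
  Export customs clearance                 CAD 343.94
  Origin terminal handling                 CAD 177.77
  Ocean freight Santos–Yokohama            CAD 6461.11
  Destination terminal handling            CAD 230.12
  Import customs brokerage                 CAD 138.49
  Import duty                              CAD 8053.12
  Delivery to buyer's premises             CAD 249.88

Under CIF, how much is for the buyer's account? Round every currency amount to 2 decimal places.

Buyer's account: CAD 8671.61

CIF: the seller pays costs through ocean freight and marine insurance to the destination port.
Seller's account: goods 456650.37 + inland to port 1642.92 + export clearance 343.94 + origin terminal 177.77 + freight 6461.11 = 465276.11
Buyer's account: destination terminal 230.12 + brokerage 138.49 + duty 8053.12 + delivery 249.88 = 8671.61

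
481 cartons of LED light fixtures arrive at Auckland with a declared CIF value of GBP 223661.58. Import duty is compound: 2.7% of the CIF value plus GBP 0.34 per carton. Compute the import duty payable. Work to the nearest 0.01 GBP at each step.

Ad valorem component: 223661.58 × 2.7% = 6038.86
Specific component: 481 × 0.34 = 163.54
Import duty = 6038.86 + 163.54 = 6202.40

Import duty: GBP 6202.40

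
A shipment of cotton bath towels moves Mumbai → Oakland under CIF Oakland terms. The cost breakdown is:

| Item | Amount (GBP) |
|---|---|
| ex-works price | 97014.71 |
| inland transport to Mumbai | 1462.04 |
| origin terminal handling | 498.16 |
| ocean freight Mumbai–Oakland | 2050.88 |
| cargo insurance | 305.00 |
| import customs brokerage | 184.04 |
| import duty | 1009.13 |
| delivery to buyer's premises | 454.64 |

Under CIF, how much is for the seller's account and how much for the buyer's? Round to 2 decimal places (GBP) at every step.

Seller: GBP 101330.79; buyer: GBP 1647.81

CIF: the seller pays costs through ocean freight and marine insurance to the destination port.
Seller's account: goods 97014.71 + inland to port 1462.04 + origin terminal 498.16 + freight 2050.88 + insurance 305.00 = 101330.79
Buyer's account: brokerage 184.04 + duty 1009.13 + delivery 454.64 = 1647.81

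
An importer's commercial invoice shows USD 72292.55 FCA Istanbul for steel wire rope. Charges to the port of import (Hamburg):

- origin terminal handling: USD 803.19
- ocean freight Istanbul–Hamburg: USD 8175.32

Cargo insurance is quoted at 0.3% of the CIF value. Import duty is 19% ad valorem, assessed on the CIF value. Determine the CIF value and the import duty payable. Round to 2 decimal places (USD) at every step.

Let C be the CIF value. C = FCA price + pre-shipment costs + freight + 0.3% × C
C − 0.3% × C = 72292.55 + 803.19 + 8175.32
0.997 × C = 81271.06
C = 81271.06 / 0.997 = 81515.61
Insurance premium = 0.3% × 81515.61 = 244.55
Import duty = 81515.61 × 19% = 15487.97

CIF value: USD 81515.61; import duty: USD 15487.97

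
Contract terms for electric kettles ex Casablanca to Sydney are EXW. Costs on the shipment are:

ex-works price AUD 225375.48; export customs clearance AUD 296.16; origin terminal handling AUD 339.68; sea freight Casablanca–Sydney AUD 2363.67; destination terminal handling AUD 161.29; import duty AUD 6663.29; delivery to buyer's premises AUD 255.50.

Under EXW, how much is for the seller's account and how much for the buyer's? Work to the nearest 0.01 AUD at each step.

EXW: the seller makes goods available at their premises; the buyer bears all onward costs.
Seller's account: goods 225375.48 = 225375.48
Buyer's account: export clearance 296.16 + origin terminal 339.68 + freight 2363.67 + destination terminal 161.29 + duty 6663.29 + delivery 255.50 = 10079.59

Seller: AUD 225375.48; buyer: AUD 10079.59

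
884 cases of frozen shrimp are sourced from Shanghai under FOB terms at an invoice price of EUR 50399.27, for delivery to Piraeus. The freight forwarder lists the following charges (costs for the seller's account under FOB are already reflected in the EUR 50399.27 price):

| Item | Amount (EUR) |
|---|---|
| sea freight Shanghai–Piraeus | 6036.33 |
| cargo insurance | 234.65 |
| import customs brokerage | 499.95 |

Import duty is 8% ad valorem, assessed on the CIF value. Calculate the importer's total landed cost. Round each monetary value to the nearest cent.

FOB: the seller bears costs until goods are on board at the origin port; the buyer bears freight, insurance and all costs thereafter.
CIF value = FOB price + freight + insurance = 50399.27 + 6036.33 + 234.65 = 56670.25
Import duty = 56670.25 × 8% = 4533.62
Buyer bears: freight 6036.33 + insurance 234.65 + brokerage 499.95 + duty 4533.62 = 11304.55
Landed cost = invoice 50399.27 + 11304.55 = 61703.82

Total landed cost: EUR 61703.82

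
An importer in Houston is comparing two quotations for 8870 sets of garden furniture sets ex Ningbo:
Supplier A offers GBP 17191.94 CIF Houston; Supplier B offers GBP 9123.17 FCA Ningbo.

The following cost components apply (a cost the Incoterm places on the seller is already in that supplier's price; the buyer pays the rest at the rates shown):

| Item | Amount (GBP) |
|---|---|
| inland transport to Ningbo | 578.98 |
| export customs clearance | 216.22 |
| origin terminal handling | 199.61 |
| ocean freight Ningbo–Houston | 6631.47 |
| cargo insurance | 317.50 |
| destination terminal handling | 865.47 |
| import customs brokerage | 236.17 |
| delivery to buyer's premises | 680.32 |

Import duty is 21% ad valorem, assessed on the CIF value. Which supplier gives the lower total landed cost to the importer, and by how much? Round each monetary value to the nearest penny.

Supplier B is cheaper by GBP 1113.43

Supplier A (CIF):
The CIF price already equals the CIF value: 17191.94
Import duty = 17191.94 × 21% = 3610.31
Buyer bears (A): 865.47 + 236.17 + 680.32 = 1781.96
Landed cost (A) = invoice 17191.94 + 1781.96 + duty 3610.31 = 22584.21
Supplier B (FCA):
CIF value = FCA price + origin terminal + freight + insurance = 9123.17 + 199.61 + 6631.47 + 317.50 = 16271.75
Import duty = 16271.75 × 21% = 3417.07
Buyer bears (B): 199.61 + 6631.47 + 317.50 + 865.47 + 236.17 + 680.32 = 8930.54
Landed cost (B) = invoice 9123.17 + 8930.54 + duty 3417.07 = 21470.78
Difference = |22584.21 − 21470.78| = 1113.43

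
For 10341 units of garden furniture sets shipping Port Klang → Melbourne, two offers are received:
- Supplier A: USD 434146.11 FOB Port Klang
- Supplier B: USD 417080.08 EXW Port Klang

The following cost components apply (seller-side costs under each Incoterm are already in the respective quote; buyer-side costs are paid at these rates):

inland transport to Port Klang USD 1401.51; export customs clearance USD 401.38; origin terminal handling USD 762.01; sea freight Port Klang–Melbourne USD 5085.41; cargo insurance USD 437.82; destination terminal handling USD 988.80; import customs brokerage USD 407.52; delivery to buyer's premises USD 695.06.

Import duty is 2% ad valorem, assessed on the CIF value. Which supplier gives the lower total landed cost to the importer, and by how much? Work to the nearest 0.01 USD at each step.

Supplier A (FOB):
CIF value = FOB price + freight + insurance = 434146.11 + 5085.41 + 437.82 = 439669.34
Import duty = 439669.34 × 2% = 8793.39
Buyer bears (A): 5085.41 + 437.82 + 988.80 + 407.52 + 695.06 = 7614.61
Landed cost (A) = invoice 434146.11 + 7614.61 + duty 8793.39 = 450554.11
Supplier B (EXW):
CIF value = EXW price + inland to port + export clearance + origin terminal + freight + insurance = 417080.08 + 1401.51 + 401.38 + 762.01 + 5085.41 + 437.82 = 425168.21
Import duty = 425168.21 × 2% = 8503.36
Buyer bears (B): 1401.51 + 401.38 + 762.01 + 5085.41 + 437.82 + 988.80 + 407.52 + 695.06 = 10179.51
Landed cost (B) = invoice 417080.08 + 10179.51 + duty 8503.36 = 435762.95
Difference = |450554.11 − 435762.95| = 14791.16

Supplier B is cheaper by USD 14791.16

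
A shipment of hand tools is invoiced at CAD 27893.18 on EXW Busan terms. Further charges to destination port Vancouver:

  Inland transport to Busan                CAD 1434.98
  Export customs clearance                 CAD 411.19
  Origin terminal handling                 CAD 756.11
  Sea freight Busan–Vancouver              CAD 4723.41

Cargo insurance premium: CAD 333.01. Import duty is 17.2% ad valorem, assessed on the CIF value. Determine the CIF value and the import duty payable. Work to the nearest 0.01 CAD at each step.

CIF value: CAD 35551.88; import duty: CAD 6114.92

CIF = EXW price + pre-shipment costs + freight + insurance
CIF = 27893.18 + 1434.98 + 411.19 + 756.11 + 4723.41 + 333.01 = 35551.88
Import duty = 35551.88 × 17.2% = 6114.92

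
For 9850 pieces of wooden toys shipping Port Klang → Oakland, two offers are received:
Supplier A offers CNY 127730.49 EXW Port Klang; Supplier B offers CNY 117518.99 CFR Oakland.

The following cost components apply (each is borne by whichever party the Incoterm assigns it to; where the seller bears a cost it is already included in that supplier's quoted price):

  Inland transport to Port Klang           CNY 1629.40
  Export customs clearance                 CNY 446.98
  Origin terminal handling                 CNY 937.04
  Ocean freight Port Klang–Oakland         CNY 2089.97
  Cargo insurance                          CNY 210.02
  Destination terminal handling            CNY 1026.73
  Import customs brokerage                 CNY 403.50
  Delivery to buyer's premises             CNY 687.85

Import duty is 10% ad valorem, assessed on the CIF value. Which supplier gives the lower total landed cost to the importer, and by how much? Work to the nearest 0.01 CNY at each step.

Supplier A (EXW):
CIF value = EXW price + inland to port + export clearance + origin terminal + freight + insurance = 127730.49 + 1629.40 + 446.98 + 937.04 + 2089.97 + 210.02 = 133043.90
Import duty = 133043.90 × 10% = 13304.39
Buyer bears (A): 1629.40 + 446.98 + 937.04 + 2089.97 + 210.02 + 1026.73 + 403.50 + 687.85 = 7431.49
Landed cost (A) = invoice 127730.49 + 7431.49 + duty 13304.39 = 148466.37
Supplier B (CFR):
CIF value = CFR price + insurance = 117518.99 + 210.02 = 117729.01
Import duty = 117729.01 × 10% = 11772.90
Buyer bears (B): 210.02 + 1026.73 + 403.50 + 687.85 = 2328.10
Landed cost (B) = invoice 117518.99 + 2328.10 + duty 11772.90 = 131619.99
Difference = |148466.37 − 131619.99| = 16846.38

Supplier B is cheaper by CNY 16846.38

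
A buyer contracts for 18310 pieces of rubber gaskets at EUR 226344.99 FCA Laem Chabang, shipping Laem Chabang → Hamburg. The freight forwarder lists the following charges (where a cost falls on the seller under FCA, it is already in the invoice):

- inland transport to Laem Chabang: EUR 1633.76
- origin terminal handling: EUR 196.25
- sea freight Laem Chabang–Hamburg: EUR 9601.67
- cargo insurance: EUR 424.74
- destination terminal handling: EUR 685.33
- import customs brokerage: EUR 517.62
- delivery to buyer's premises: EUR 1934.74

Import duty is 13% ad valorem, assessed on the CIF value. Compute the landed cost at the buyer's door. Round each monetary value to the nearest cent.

FCA: the seller delivers export-cleared goods to the carrier; the buyer bears costs from that point.
Already in the invoice (seller's account under FCA): inland to port — exclude.
CIF value = FCA price + origin terminal + freight + insurance = 226344.99 + 196.25 + 9601.67 + 424.74 = 236567.65
Import duty = 236567.65 × 13% = 30753.79
Buyer bears: origin terminal 196.25 + freight 9601.67 + insurance 424.74 + destination terminal 685.33 + brokerage 517.62 + delivery 1934.74 + duty 30753.79 = 44114.14
Landed cost = invoice 226344.99 + 44114.14 = 270459.13

Total landed cost: EUR 270459.13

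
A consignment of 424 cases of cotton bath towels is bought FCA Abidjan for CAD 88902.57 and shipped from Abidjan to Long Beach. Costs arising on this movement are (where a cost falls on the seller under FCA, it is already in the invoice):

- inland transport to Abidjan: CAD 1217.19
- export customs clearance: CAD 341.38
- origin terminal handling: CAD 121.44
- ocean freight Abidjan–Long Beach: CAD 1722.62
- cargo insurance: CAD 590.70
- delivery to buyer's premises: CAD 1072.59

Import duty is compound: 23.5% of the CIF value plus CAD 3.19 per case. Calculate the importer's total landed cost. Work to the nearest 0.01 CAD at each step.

FCA: the seller delivers export-cleared goods to the carrier; the buyer bears costs from that point.
Already in the invoice (seller's account under FCA): inland to port, export clearance — exclude.
CIF value = FCA price + origin terminal + freight + insurance = 88902.57 + 121.44 + 1722.62 + 590.70 = 91337.33
Ad valorem component: 91337.33 × 23.5% = 21464.27
Specific component: 424 × 3.19 = 1352.56
Import duty = 21464.27 + 1352.56 = 22816.83
Buyer bears: origin terminal 121.44 + freight 1722.62 + insurance 590.70 + delivery 1072.59 + duty 22816.83 = 26324.18
Landed cost = invoice 88902.57 + 26324.18 = 115226.75

Total landed cost: CAD 115226.75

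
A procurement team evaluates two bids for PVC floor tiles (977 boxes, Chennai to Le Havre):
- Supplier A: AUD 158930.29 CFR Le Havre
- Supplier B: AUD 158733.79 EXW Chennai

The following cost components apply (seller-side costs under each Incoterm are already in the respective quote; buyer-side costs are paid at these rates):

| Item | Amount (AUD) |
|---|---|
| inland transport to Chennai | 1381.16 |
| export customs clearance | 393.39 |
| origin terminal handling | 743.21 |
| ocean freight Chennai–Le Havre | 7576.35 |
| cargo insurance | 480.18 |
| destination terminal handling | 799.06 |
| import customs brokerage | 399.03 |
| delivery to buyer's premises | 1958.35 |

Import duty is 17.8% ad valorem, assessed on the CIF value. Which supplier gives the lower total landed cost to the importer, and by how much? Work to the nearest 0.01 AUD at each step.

Supplier A is cheaper by AUD 11659.39

Supplier A (CFR):
CIF value = CFR price + insurance = 158930.29 + 480.18 = 159410.47
Import duty = 159410.47 × 17.8% = 28375.06
Buyer bears (A): 480.18 + 799.06 + 399.03 + 1958.35 = 3636.62
Landed cost (A) = invoice 158930.29 + 3636.62 + duty 28375.06 = 190941.97
Supplier B (EXW):
CIF value = EXW price + inland to port + export clearance + origin terminal + freight + insurance = 158733.79 + 1381.16 + 393.39 + 743.21 + 7576.35 + 480.18 = 169308.08
Import duty = 169308.08 × 17.8% = 30136.84
Buyer bears (B): 1381.16 + 393.39 + 743.21 + 7576.35 + 480.18 + 799.06 + 399.03 + 1958.35 = 13730.73
Landed cost (B) = invoice 158733.79 + 13730.73 + duty 30136.84 = 202601.36
Difference = |190941.97 − 202601.36| = 11659.39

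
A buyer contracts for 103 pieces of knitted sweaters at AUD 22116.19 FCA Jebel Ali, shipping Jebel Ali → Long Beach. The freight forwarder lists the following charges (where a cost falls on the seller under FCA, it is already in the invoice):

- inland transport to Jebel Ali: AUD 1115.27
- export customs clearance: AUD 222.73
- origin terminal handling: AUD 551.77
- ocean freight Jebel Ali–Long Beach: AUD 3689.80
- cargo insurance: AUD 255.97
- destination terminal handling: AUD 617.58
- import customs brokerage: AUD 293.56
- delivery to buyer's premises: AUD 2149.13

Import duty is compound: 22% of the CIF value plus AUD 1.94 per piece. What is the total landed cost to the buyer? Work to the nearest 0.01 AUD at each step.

Total landed cost: AUD 35728.84

FCA: the seller delivers export-cleared goods to the carrier; the buyer bears costs from that point.
Already in the invoice (seller's account under FCA): inland to port, export clearance — exclude.
CIF value = FCA price + origin terminal + freight + insurance = 22116.19 + 551.77 + 3689.80 + 255.97 = 26613.73
Ad valorem component: 26613.73 × 22% = 5855.02
Specific component: 103 × 1.94 = 199.82
Import duty = 5855.02 + 199.82 = 6054.84
Buyer bears: origin terminal 551.77 + freight 3689.80 + insurance 255.97 + destination terminal 617.58 + brokerage 293.56 + delivery 2149.13 + duty 6054.84 = 13612.65
Landed cost = invoice 22116.19 + 13612.65 = 35728.84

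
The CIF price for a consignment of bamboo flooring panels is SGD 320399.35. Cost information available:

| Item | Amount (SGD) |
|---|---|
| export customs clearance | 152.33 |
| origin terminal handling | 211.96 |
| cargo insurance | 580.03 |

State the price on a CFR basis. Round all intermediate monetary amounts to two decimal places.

Not relevant to the conversion: export clearance, origin terminal — on the seller under both CIF and CFR; already in the CIF price and stays in the CFR price.
From CIF to CFR, the seller no longer bears: insurance.
CFR price = 320399.35 − 580.03 = 319819.32

CFR price: SGD 319819.32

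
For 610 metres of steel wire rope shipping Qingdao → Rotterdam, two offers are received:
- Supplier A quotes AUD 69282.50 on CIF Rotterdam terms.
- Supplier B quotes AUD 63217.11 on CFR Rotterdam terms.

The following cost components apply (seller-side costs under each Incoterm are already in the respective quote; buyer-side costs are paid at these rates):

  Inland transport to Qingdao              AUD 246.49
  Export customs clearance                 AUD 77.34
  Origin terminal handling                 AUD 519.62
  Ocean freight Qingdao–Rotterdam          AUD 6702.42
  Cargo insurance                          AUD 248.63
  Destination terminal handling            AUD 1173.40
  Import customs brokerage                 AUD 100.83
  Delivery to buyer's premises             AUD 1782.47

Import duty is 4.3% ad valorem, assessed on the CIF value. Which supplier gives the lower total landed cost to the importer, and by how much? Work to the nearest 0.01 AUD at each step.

Supplier B is cheaper by AUD 6066.88

Supplier A (CIF):
The CIF price already equals the CIF value: 69282.50
Import duty = 69282.50 × 4.3% = 2979.15
Buyer bears (A): 1173.40 + 100.83 + 1782.47 = 3056.70
Landed cost (A) = invoice 69282.50 + 3056.70 + duty 2979.15 = 75318.35
Supplier B (CFR):
CIF value = CFR price + insurance = 63217.11 + 248.63 = 63465.74
Import duty = 63465.74 × 4.3% = 2729.03
Buyer bears (B): 248.63 + 1173.40 + 100.83 + 1782.47 = 3305.33
Landed cost (B) = invoice 63217.11 + 3305.33 + duty 2729.03 = 69251.47
Difference = |75318.35 − 69251.47| = 6066.88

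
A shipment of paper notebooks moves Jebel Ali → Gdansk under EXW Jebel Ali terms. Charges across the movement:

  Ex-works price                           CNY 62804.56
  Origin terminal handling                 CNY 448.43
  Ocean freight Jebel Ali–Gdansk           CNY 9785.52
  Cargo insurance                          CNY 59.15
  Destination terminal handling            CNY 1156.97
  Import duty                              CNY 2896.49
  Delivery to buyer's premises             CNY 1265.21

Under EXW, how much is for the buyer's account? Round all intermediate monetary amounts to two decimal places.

Buyer's account: CNY 15611.77

EXW: the seller makes goods available at their premises; the buyer bears all onward costs.
Seller's account: goods 62804.56 = 62804.56
Buyer's account: origin terminal 448.43 + freight 9785.52 + insurance 59.15 + destination terminal 1156.97 + duty 2896.49 + delivery 1265.21 = 15611.77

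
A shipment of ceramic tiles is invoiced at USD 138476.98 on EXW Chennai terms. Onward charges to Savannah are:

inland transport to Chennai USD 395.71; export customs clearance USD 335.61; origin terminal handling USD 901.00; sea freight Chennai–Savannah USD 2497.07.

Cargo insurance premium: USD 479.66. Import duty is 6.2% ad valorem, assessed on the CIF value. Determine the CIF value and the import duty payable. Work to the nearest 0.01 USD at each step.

CIF = EXW price + pre-shipment costs + freight + insurance
CIF = 138476.98 + 395.71 + 335.61 + 901.00 + 2497.07 + 479.66 = 143086.03
Import duty = 143086.03 × 6.2% = 8871.33

CIF value: USD 143086.03; import duty: USD 8871.33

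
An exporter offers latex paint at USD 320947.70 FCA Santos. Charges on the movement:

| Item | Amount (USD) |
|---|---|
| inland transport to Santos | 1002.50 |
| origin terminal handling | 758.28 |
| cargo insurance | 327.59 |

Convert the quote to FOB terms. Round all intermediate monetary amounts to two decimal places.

Not relevant to the conversion: inland to port — on the seller under both FCA and FOB; already in the FCA price and stays in the FOB price. insurance — on the buyer under both terms; not part of either seller's price.
From FCA to FOB, the seller additionally bears: origin terminal.
FOB price = 320947.70 + 758.28 = 321705.98

FOB price: USD 321705.98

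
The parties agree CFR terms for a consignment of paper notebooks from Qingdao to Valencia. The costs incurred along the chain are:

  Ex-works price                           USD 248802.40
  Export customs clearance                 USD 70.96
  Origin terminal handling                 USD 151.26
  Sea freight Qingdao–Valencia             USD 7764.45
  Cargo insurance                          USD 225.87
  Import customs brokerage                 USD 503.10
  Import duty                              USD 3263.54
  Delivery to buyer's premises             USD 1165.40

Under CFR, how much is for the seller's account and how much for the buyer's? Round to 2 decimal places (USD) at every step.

Seller: USD 256789.07; buyer: USD 5157.91

CFR: the seller pays costs through ocean freight to the destination port, but not insurance.
Seller's account: goods 248802.40 + export clearance 70.96 + origin terminal 151.26 + freight 7764.45 = 256789.07
Buyer's account: insurance 225.87 + brokerage 503.10 + duty 3263.54 + delivery 1165.40 = 5157.91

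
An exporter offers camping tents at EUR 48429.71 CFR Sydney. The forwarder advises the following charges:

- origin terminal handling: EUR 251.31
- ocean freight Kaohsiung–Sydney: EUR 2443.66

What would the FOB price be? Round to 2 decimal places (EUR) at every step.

FOB price: EUR 45986.05

Not relevant to the conversion: origin terminal — on the seller under both CFR and FOB; already in the CFR price and stays in the FOB price.
From CFR to FOB, the seller no longer bears: freight.
FOB price = 48429.71 − 2443.66 = 45986.05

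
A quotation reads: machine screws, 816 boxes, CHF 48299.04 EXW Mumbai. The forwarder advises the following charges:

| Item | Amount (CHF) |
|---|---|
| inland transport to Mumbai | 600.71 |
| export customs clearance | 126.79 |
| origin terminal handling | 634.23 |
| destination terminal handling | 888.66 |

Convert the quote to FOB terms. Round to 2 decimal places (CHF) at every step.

Not relevant to the conversion: destination terminal — on the buyer under both terms; not part of either seller's price.
From EXW to FOB, the seller additionally bears: inland to port, export clearance, origin terminal.
FOB price = 48299.04 + 600.71 + 126.79 + 634.23 = 49660.77

FOB price: CHF 49660.77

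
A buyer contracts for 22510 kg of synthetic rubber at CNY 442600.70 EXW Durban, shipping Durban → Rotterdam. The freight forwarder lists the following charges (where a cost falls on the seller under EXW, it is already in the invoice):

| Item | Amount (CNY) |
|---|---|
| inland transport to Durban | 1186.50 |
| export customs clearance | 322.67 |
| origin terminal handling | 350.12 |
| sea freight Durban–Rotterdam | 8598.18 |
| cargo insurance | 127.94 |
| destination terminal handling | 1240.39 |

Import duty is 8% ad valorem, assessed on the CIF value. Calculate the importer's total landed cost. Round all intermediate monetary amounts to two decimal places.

EXW: the seller makes goods available at their premises; the buyer bears all onward costs.
CIF value = EXW price + inland to port + export clearance + origin terminal + freight + insurance = 442600.70 + 1186.50 + 322.67 + 350.12 + 8598.18 + 127.94 = 453186.11
Import duty = 453186.11 × 8% = 36254.89
Buyer bears: inland to port 1186.50 + export clearance 322.67 + origin terminal 350.12 + freight 8598.18 + insurance 127.94 + destination terminal 1240.39 + duty 36254.89 = 48080.69
Landed cost = invoice 442600.70 + 48080.69 = 490681.39

Total landed cost: CNY 490681.39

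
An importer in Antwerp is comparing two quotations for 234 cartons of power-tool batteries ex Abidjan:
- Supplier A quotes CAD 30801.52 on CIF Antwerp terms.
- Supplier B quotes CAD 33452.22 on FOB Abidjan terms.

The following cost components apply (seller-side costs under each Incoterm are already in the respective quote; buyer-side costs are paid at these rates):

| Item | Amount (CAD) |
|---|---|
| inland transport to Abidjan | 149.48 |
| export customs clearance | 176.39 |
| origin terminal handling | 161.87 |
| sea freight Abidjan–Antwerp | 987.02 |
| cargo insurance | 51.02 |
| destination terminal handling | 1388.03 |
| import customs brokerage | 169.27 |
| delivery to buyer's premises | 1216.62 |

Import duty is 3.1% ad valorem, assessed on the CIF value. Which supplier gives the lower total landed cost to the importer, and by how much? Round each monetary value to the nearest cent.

Supplier A (CIF):
The CIF price already equals the CIF value: 30801.52
Import duty = 30801.52 × 3.1% = 954.85
Buyer bears (A): 1388.03 + 169.27 + 1216.62 = 2773.92
Landed cost (A) = invoice 30801.52 + 2773.92 + duty 954.85 = 34530.29
Supplier B (FOB):
CIF value = FOB price + freight + insurance = 33452.22 + 987.02 + 51.02 = 34490.26
Import duty = 34490.26 × 3.1% = 1069.20
Buyer bears (B): 987.02 + 51.02 + 1388.03 + 169.27 + 1216.62 = 3811.96
Landed cost (B) = invoice 33452.22 + 3811.96 + duty 1069.20 = 38333.38
Difference = |34530.29 − 38333.38| = 3803.09

Supplier A is cheaper by CAD 3803.09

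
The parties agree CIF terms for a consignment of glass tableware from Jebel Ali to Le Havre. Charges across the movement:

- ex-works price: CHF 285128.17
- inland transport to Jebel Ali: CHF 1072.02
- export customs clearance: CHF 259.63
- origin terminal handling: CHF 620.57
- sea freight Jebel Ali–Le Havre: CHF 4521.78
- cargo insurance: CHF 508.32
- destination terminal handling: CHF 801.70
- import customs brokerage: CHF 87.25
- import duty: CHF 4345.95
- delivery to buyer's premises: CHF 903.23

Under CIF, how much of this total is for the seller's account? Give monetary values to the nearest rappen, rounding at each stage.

CIF: the seller pays costs through ocean freight and marine insurance to the destination port.
Seller's account: goods 285128.17 + inland to port 1072.02 + export clearance 259.63 + origin terminal 620.57 + freight 4521.78 + insurance 508.32 = 292110.49
Buyer's account: destination terminal 801.70 + brokerage 87.25 + duty 4345.95 + delivery 903.23 = 6138.13

Seller's account: CHF 292110.49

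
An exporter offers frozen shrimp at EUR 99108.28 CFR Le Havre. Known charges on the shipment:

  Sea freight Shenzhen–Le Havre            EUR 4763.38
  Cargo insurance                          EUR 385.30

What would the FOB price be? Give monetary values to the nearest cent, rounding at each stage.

Not relevant to the conversion: insurance — on the buyer under both terms; not part of either seller's price.
From CFR to FOB, the seller no longer bears: freight.
FOB price = 99108.28 − 4763.38 = 94344.90

FOB price: EUR 94344.90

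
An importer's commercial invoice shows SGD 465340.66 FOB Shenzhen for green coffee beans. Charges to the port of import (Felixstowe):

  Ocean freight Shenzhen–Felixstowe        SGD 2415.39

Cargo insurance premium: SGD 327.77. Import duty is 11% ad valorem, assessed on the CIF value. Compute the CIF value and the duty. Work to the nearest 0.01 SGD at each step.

CIF = FOB price + freight + insurance
CIF = 465340.66 + 2415.39 + 327.77 = 468083.82
Import duty = 468083.82 × 11% = 51489.22

CIF value: SGD 468083.82; import duty: SGD 51489.22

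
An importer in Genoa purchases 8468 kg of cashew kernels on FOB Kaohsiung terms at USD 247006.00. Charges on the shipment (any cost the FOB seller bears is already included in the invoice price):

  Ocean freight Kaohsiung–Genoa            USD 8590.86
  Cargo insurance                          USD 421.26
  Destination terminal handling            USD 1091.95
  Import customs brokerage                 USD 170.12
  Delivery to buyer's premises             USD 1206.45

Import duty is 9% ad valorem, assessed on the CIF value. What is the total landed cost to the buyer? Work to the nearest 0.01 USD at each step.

Total landed cost: USD 281528.27

FOB: the seller bears costs until goods are on board at the origin port; the buyer bears freight, insurance and all costs thereafter.
CIF value = FOB price + freight + insurance = 247006.00 + 8590.86 + 421.26 = 256018.12
Import duty = 256018.12 × 9% = 23041.63
Buyer bears: freight 8590.86 + insurance 421.26 + destination terminal 1091.95 + brokerage 170.12 + delivery 1206.45 + duty 23041.63 = 34522.27
Landed cost = invoice 247006.00 + 34522.27 = 281528.27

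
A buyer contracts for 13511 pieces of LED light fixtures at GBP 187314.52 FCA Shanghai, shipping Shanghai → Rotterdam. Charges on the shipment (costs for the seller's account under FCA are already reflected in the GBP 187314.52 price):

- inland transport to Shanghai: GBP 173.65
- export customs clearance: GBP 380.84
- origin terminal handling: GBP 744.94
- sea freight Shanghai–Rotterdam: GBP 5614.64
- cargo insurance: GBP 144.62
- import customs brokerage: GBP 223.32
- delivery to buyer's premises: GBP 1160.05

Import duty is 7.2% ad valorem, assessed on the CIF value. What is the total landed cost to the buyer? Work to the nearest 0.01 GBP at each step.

Total landed cost: GBP 209157.04

FCA: the seller delivers export-cleared goods to the carrier; the buyer bears costs from that point.
Already in the invoice (seller's account under FCA): inland to port, export clearance — exclude.
CIF value = FCA price + origin terminal + freight + insurance = 187314.52 + 744.94 + 5614.64 + 144.62 = 193818.72
Import duty = 193818.72 × 7.2% = 13954.95
Buyer bears: origin terminal 744.94 + freight 5614.64 + insurance 144.62 + brokerage 223.32 + delivery 1160.05 + duty 13954.95 = 21842.52
Landed cost = invoice 187314.52 + 21842.52 = 209157.04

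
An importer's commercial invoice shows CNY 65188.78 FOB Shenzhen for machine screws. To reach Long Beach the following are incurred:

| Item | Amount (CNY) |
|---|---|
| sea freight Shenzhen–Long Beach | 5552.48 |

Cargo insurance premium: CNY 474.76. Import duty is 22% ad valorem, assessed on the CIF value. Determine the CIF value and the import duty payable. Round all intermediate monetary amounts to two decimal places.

CIF = FOB price + freight + insurance
CIF = 65188.78 + 5552.48 + 474.76 = 71216.02
Import duty = 71216.02 × 22% = 15667.52

CIF value: CNY 71216.02; import duty: CNY 15667.52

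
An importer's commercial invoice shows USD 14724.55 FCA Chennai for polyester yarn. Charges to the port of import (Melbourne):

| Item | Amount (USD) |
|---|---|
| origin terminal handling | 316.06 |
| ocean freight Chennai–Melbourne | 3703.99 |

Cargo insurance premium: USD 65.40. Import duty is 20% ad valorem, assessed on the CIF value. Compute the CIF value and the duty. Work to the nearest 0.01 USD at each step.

CIF = FCA price + pre-shipment costs + freight + insurance
CIF = 14724.55 + 316.06 + 3703.99 + 65.40 = 18810.00
Import duty = 18810.00 × 20% = 3762.00

CIF value: USD 18810.00; import duty: USD 3762.00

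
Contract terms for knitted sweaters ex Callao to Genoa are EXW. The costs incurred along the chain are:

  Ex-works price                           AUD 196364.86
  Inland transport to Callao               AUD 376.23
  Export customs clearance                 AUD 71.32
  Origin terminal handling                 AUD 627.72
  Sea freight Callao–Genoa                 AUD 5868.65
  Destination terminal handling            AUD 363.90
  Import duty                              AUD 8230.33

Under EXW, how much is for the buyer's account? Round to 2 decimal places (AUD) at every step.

EXW: the seller makes goods available at their premises; the buyer bears all onward costs.
Seller's account: goods 196364.86 = 196364.86
Buyer's account: inland to port 376.23 + export clearance 71.32 + origin terminal 627.72 + freight 5868.65 + destination terminal 363.90 + duty 8230.33 = 15538.15

Buyer's account: AUD 15538.15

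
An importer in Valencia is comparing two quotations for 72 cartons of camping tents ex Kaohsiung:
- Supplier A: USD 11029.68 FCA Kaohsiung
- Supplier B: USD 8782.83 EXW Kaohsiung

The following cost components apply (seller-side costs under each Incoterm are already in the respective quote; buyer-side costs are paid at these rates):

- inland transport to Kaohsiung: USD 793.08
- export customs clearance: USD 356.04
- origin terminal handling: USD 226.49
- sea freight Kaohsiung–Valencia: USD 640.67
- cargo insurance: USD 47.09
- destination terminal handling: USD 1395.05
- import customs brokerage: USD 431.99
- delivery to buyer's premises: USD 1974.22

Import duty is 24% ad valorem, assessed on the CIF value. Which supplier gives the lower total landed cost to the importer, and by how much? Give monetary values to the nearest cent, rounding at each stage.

Supplier A (FCA):
CIF value = FCA price + origin terminal + freight + insurance = 11029.68 + 226.49 + 640.67 + 47.09 = 11943.93
Import duty = 11943.93 × 24% = 2866.54
Buyer bears (A): 226.49 + 640.67 + 47.09 + 1395.05 + 431.99 + 1974.22 = 4715.51
Landed cost (A) = invoice 11029.68 + 4715.51 + duty 2866.54 = 18611.73
Supplier B (EXW):
CIF value = EXW price + inland to port + export clearance + origin terminal + freight + insurance = 8782.83 + 793.08 + 356.04 + 226.49 + 640.67 + 47.09 = 10846.20
Import duty = 10846.20 × 24% = 2603.09
Buyer bears (B): 793.08 + 356.04 + 226.49 + 640.67 + 47.09 + 1395.05 + 431.99 + 1974.22 = 5864.63
Landed cost (B) = invoice 8782.83 + 5864.63 + duty 2603.09 = 17250.55
Difference = |18611.73 − 17250.55| = 1361.18

Supplier B is cheaper by USD 1361.18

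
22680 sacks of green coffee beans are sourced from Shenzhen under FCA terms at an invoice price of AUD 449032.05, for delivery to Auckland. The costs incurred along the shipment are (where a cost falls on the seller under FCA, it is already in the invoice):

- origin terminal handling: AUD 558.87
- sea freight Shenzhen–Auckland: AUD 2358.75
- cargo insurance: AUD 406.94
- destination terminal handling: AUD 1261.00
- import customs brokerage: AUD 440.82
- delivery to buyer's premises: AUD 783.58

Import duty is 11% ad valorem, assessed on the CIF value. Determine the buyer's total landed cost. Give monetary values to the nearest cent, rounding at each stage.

Total landed cost: AUD 504601.24

FCA: the seller delivers export-cleared goods to the carrier; the buyer bears costs from that point.
CIF value = FCA price + origin terminal + freight + insurance = 449032.05 + 558.87 + 2358.75 + 406.94 = 452356.61
Import duty = 452356.61 × 11% = 49759.23
Buyer bears: origin terminal 558.87 + freight 2358.75 + insurance 406.94 + destination terminal 1261.00 + brokerage 440.82 + delivery 783.58 + duty 49759.23 = 55569.19
Landed cost = invoice 449032.05 + 55569.19 = 504601.24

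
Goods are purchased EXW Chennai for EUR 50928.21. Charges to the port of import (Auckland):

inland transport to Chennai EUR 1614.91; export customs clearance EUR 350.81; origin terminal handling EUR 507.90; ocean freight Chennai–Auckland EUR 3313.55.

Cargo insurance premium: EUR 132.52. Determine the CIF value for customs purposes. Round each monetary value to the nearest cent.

CIF = EXW price + pre-shipment costs + freight + insurance
CIF = 50928.21 + 1614.91 + 350.81 + 507.90 + 3313.55 + 132.52 = 56847.90

CIF value: EUR 56847.90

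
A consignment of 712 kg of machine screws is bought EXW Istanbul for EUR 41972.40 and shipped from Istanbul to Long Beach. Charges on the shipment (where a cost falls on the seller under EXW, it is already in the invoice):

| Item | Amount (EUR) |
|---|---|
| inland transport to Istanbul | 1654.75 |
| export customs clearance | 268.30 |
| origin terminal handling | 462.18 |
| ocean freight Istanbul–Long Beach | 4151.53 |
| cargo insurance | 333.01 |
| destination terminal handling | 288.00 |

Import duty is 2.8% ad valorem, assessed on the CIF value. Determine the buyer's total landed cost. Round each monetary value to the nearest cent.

EXW: the seller makes goods available at their premises; the buyer bears all onward costs.
CIF value = EXW price + inland to port + export clearance + origin terminal + freight + insurance = 41972.40 + 1654.75 + 268.30 + 462.18 + 4151.53 + 333.01 = 48842.17
Import duty = 48842.17 × 2.8% = 1367.58
Buyer bears: inland to port 1654.75 + export clearance 268.30 + origin terminal 462.18 + freight 4151.53 + insurance 333.01 + destination terminal 288.00 + duty 1367.58 = 8525.35
Landed cost = invoice 41972.40 + 8525.35 = 50497.75

Total landed cost: EUR 50497.75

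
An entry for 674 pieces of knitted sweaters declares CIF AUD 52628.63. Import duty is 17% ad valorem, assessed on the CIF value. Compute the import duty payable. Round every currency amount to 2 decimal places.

Import duty = 52628.63 × 17% = 8946.87

Import duty: AUD 8946.87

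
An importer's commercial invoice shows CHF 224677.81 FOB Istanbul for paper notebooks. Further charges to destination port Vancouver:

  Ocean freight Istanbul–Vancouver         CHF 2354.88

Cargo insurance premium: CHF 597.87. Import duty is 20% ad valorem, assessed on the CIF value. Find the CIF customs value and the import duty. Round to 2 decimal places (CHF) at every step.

CIF value: CHF 227630.56; import duty: CHF 45526.11

CIF = FOB price + freight + insurance
CIF = 224677.81 + 2354.88 + 597.87 = 227630.56
Import duty = 227630.56 × 20% = 45526.11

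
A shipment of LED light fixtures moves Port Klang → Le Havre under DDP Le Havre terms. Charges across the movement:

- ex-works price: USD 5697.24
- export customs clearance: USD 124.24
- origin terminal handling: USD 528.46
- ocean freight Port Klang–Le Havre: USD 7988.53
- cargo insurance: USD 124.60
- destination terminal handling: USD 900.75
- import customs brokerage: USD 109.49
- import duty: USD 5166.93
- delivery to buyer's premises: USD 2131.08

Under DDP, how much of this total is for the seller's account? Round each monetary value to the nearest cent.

Seller's account: USD 22771.32

DDP: the seller bears all costs including import duty.
Seller's account: goods 5697.24 + export clearance 124.24 + origin terminal 528.46 + freight 7988.53 + insurance 124.60 + destination terminal 900.75 + brokerage 109.49 + duty 5166.93 + delivery 2131.08 = 22771.32
Buyer's account: 0.00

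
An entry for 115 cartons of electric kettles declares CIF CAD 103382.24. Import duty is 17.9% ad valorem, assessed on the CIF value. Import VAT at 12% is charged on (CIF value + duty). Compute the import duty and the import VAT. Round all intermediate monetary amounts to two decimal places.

Import duty: CAD 18505.42; import VAT: CAD 14626.52

Import duty = 103382.24 × 17.9% = 18505.42
VAT base = CIF + duty = 103382.24 + 18505.42 = 121887.66
Import VAT = 121887.66 × 12% = 14626.52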